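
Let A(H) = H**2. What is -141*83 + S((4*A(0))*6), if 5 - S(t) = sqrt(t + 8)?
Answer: -11698 - 2*sqrt(2) ≈ -11701.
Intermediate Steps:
S(t) = 5 - sqrt(8 + t) (S(t) = 5 - sqrt(t + 8) = 5 - sqrt(8 + t))
-141*83 + S((4*A(0))*6) = -141*83 + (5 - sqrt(8 + (4*0**2)*6)) = -11703 + (5 - sqrt(8 + (4*0)*6)) = -11703 + (5 - sqrt(8 + 0*6)) = -11703 + (5 - sqrt(8 + 0)) = -11703 + (5 - sqrt(8)) = -11703 + (5 - 2*sqrt(2)) = -11698 - 2*sqrt(2)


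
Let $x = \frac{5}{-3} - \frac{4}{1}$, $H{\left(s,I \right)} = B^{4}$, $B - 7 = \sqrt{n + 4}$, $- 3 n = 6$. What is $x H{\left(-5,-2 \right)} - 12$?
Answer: $- \frac{50917}{3} - 8092 \sqrt{2} \approx -28416.0$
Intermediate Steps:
$n = -2$ ($n = \left(- \frac{1}{3}\right) 6 = -2$)
$B = 7 + \sqrt{2}$ ($B = 7 + \sqrt{-2 + 4} = 7 + \sqrt{2} \approx 8.4142$)
$H{\left(s,I \right)} = \left(7 + \sqrt{2}\right)^{4}$
$x = - \frac{17}{3}$ ($x = 5 \left(- \frac{1}{3}\right) - 4 = - \frac{5}{3} - 4 = - \frac{17}{3} \approx -5.6667$)
$x H{\left(-5,-2 \right)} - 12 = - \frac{17 \left(7 + \sqrt{2}\right)^{4}}{3} - 12 = -12 - \frac{17 \left(7 + \sqrt{2}\right)^{4}}{3}$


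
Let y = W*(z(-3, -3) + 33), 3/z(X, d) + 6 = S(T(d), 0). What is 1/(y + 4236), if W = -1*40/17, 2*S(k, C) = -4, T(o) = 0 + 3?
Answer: 17/70707 ≈ 0.00024043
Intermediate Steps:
T(o) = 3
S(k, C) = -2 (S(k, C) = (1/2)*(-4) = -2)
z(X, d) = -3/8 (z(X, d) = 3/(-6 - 2) = 3/(-8) = 3*(-1/8) = -3/8)
W = -40/17 (W = -40*1/17 = -40/17 ≈ -2.3529)
y = -1305/17 (y = -40*(-3/8 + 33)/17 = -40/17*261/8 = -1305/17 ≈ -76.765)
1/(y + 4236) = 1/(-1305/17 + 4236) = 1/(70707/17) = 17/70707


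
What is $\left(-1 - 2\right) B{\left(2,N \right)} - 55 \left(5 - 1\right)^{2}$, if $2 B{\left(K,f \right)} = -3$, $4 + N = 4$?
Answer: $- \frac{1751}{2} \approx -875.5$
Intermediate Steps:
$N = 0$ ($N = -4 + 4 = 0$)
$B{\left(K,f \right)} = - \frac{3}{2}$ ($B{\left(K,f \right)} = \frac{1}{2} \left(-3\right) = - \frac{3}{2}$)
$\left(-1 - 2\right) B{\left(2,N \right)} - 55 \left(5 - 1\right)^{2} = \left(-1 - 2\right) \left(- \frac{3}{2}\right) - 55 \left(5 - 1\right)^{2} = \left(-3\right) \left(- \frac{3}{2}\right) - 55 \cdot 4^{2} = \frac{9}{2} - 880 = - \frac{1751}{2}$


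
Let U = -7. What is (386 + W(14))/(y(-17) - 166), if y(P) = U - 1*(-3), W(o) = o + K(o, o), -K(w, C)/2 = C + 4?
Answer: -182/85 ≈ -2.1412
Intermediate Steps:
K(w, C) = -8 - 2*C (K(w, C) = -2*(C + 4) = -2*(4 + C) = -8 - 2*C)
W(o) = -8 - o (W(o) = o + (-8 - 2*o) = -8 - o)
y(P) = -4 (y(P) = -7 - 1*(-3) = -7 + 3 = -4)
(386 + W(14))/(y(-17) - 166) = (386 + (-8 - 1*14))/(-4 - 166) = (386 + (-8 - 14))/(-170) = (386 - 22)*(-1/170) = 364*(-1/170) = -182/85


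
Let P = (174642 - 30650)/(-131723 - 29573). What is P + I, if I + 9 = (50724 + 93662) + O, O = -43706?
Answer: 2029710703/20162 ≈ 1.0067e+5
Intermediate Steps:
P = -17999/20162 (P = 143992/(-161296) = 143992*(-1/161296) = -17999/20162 ≈ -0.89272)
I = 100671 (I = -9 + ((50724 + 93662) - 43706) = -9 + (144386 - 43706) = -9 + 100680 = 100671)
P + I = -17999/20162 + 100671 = 2029710703/20162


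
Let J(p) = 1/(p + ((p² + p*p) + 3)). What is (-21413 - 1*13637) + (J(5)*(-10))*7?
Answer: -1016485/29 ≈ -35051.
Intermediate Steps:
J(p) = 1/(3 + p + 2*p²) (J(p) = 1/(p + ((p² + p²) + 3)) = 1/(p + (2*p² + 3)) = 1/(p + (3 + 2*p²)) = 1/(3 + p + 2*p²))
(-21413 - 1*13637) + (J(5)*(-10))*7 = (-21413 - 1*13637) + (-10/(3 + 5 + 2*5²))*7 = (-21413 - 13637) + (-10/(3 + 5 + 2*25))*7 = -35050 + (-10/(3 + 5 + 50))*7 = -35050 + (-10/58)*7 = -35050 + ((1/58)*(-10))*7 = -35050 - 5/29*7 = -35050 - 35/29 = -1016485/29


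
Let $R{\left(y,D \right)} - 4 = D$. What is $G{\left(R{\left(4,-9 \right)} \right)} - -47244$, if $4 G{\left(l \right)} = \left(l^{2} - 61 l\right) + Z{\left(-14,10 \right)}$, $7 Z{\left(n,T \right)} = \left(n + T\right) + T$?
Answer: $\frac{331287}{7} \approx 47327.0$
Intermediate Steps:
$R{\left(y,D \right)} = 4 + D$
$Z{\left(n,T \right)} = \frac{n}{7} + \frac{2 T}{7}$ ($Z{\left(n,T \right)} = \frac{\left(n + T\right) + T}{7} = \frac{\left(T + n\right) + T}{7} = \frac{n + 2 T}{7} = \frac{n}{7} + \frac{2 T}{7}$)
$G{\left(l \right)} = \frac{3}{14} - \frac{61 l}{4} + \frac{l^{2}}{4}$ ($G{\left(l \right)} = \frac{\left(l^{2} - 61 l\right) + \left(\frac{1}{7} \left(-14\right) + \frac{2}{7} \cdot 10\right)}{4} = \frac{\left(l^{2} - 61 l\right) + \left(-2 + \frac{20}{7}\right)}{4} = \frac{\left(l^{2} - 61 l\right) + \frac{6}{7}}{4} = \frac{\frac{6}{7} + l^{2} - 61 l}{4} = \frac{3}{14} - \frac{61 l}{4} + \frac{l^{2}}{4}$)
$G{\left(R{\left(4,-9 \right)} \right)} - -47244 = \left(\frac{3}{14} - \frac{61 \left(4 - 9\right)}{4} + \frac{\left(4 - 9\right)^{2}}{4}\right) - -47244 = \left(\frac{3}{14} - - \frac{305}{4} + \frac{\left(-5\right)^{2}}{4}\right) + 47244 = \left(\frac{3}{14} + \frac{305}{4} + \frac{1}{4} \cdot 25\right) + 47244 = \left(\frac{3}{14} + \frac{305}{4} + \frac{25}{4}\right) + 47244 = \frac{579}{7} + 47244 = \frac{331287}{7}$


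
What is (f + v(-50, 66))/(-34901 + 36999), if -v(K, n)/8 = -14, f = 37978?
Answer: 19045/1049 ≈ 18.155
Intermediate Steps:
v(K, n) = 112 (v(K, n) = -8*(-14) = 112)
(f + v(-50, 66))/(-34901 + 36999) = (37978 + 112)/(-34901 + 36999) = 38090/2098 = 38090*(1/2098) = 19045/1049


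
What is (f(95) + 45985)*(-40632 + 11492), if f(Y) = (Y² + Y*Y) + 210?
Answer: -1872099300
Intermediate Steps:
f(Y) = 210 + 2*Y² (f(Y) = (Y² + Y²) + 210 = 2*Y² + 210 = 210 + 2*Y²)
(f(95) + 45985)*(-40632 + 11492) = ((210 + 2*95²) + 45985)*(-40632 + 11492) = ((210 + 2*9025) + 45985)*(-29140) = ((210 + 18050) + 45985)*(-29140) = (18260 + 45985)*(-29140) = 64245*(-29140) = -1872099300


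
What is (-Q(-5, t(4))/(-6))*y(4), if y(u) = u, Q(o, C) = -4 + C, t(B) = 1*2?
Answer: -4/3 ≈ -1.3333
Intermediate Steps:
t(B) = 2
(-Q(-5, t(4))/(-6))*y(4) = -(-4 + 2)/(-6)*4 = -(-2)*(-1)/6*4 = -1*1/3*4 = -1/3*4 = -4/3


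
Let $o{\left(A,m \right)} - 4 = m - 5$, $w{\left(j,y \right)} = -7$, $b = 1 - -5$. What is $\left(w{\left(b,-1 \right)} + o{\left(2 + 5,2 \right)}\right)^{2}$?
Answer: $36$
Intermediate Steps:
$b = 6$ ($b = 1 + 5 = 6$)
$o{\left(A,m \right)} = -1 + m$ ($o{\left(A,m \right)} = 4 + \left(m - 5\right) = 4 + \left(-5 + m\right) = -1 + m$)
$\left(w{\left(b,-1 \right)} + o{\left(2 + 5,2 \right)}\right)^{2} = \left(-7 + \left(-1 + 2\right)\right)^{2} = \left(-7 + 1\right)^{2} = \left(-6\right)^{2} = 36$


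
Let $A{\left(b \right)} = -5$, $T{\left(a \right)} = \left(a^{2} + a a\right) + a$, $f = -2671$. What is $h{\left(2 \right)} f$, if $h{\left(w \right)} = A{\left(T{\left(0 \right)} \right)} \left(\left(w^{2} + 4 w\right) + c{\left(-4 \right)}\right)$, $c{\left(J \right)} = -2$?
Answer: $133550$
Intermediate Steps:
$T{\left(a \right)} = a + 2 a^{2}$ ($T{\left(a \right)} = \left(a^{2} + a^{2}\right) + a = 2 a^{2} + a = a + 2 a^{2}$)
$h{\left(w \right)} = 10 - 20 w - 5 w^{2}$ ($h{\left(w \right)} = - 5 \left(\left(w^{2} + 4 w\right) - 2\right) = - 5 \left(-2 + w^{2} + 4 w\right) = 10 - 20 w - 5 w^{2}$)
$h{\left(2 \right)} f = \left(10 - 40 - 5 \cdot 2^{2}\right) \left(-2671\right) = \left(10 - 40 - 20\right) \left(-2671\right) = \left(-50\right) \left(-2671\right) = 133550$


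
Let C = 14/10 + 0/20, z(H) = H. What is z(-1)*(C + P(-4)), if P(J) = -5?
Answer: 18/5 ≈ 3.6000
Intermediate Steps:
C = 7/5 (C = 14*(1/10) + 0*(1/20) = 7/5 + 0 = 7/5 ≈ 1.4000)
z(-1)*(C + P(-4)) = -(7/5 - 5) = -1*(-18/5) = 18/5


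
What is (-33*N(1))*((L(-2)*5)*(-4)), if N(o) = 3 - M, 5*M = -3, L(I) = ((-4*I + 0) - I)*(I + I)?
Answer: -95040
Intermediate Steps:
L(I) = -10*I² (L(I) = (-4*I - I)*(2*I) = (-5*I)*(2*I) = -10*I²)
M = -⅗ (M = (⅕)*(-3) = -⅗ ≈ -0.60000)
N(o) = 18/5 (N(o) = 3 - 1*(-⅗) = 3 + ⅗ = 18/5)
(-33*N(1))*((L(-2)*5)*(-4)) = (-33*18/5)*((-10*(-2)²*5)*(-4)) = -594*-10*4*5*(-4)/5 = -594*(-40*5)*(-4)/5 = -(-23760)*(-4) = -594/5*800 = -95040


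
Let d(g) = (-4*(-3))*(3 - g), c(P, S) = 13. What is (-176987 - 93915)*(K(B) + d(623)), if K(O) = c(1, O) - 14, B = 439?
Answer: 2015781782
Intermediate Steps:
K(O) = -1 (K(O) = 13 - 14 = -1)
d(g) = 36 - 12*g (d(g) = 12*(3 - g) = 36 - 12*g)
(-176987 - 93915)*(K(B) + d(623)) = (-176987 - 93915)*(-1 + (36 - 12*623)) = -270902*(-1 + (36 - 7476)) = -270902*(-1 - 7440) = -270902*(-7441) = 2015781782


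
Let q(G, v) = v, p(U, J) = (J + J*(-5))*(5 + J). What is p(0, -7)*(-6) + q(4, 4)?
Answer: 340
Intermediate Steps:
p(U, J) = -4*J*(5 + J) (p(U, J) = (J - 5*J)*(5 + J) = (-4*J)*(5 + J) = -4*J*(5 + J))
p(0, -7)*(-6) + q(4, 4) = -4*(-7)*(5 - 7)*(-6) + 4 = -4*(-7)*(-2)*(-6) + 4 = -56*(-6) + 4 = 336 + 4 = 340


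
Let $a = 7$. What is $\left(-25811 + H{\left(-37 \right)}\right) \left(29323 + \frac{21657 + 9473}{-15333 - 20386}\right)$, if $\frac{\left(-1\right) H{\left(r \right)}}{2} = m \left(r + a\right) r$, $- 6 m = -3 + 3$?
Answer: $- \frac{27033334288777}{35719} \approx -7.5683 \cdot 10^{8}$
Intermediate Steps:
$m = 0$ ($m = - \frac{-3 + 3}{6} = \left(- \frac{1}{6}\right) 0 = 0$)
$H{\left(r \right)} = 0$ ($H{\left(r \right)} = - 2 \cdot 0 \left(r + 7\right) r = - 2 \cdot 0 \left(7 + r\right) r = - 2 \cdot 0 r = \left(-2\right) 0 = 0$)
$\left(-25811 + H{\left(-37 \right)}\right) \left(29323 + \frac{21657 + 9473}{-15333 - 20386}\right) = \left(-25811 + 0\right) \left(29323 + \frac{21657 + 9473}{-15333 - 20386}\right) = - 25811 \left(29323 + \frac{31130}{-35719}\right) = - 25811 \left(29323 + 31130 \left(- \frac{1}{35719}\right)\right) = - 25811 \left(29323 - \frac{31130}{35719}\right) = \left(-25811\right) \frac{1047357107}{35719} = - \frac{27033334288777}{35719}$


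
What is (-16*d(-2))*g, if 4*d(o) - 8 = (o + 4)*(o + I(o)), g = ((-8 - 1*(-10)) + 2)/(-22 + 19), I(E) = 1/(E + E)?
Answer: 56/3 ≈ 18.667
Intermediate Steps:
I(E) = 1/(2*E)
g = -4/3 (g = ((-8 + 10) + 2)/(-3) = (2 + 2)*(-⅓) = 4*(-⅓) = -4/3 ≈ -1.3333)
d(o) = 2 + (4 + o)*(o + 1/(2*o))/4 (d(o) = 2 + ((o + 4)*(o + 1/(2*o)))/4 = 2 + ((4 + o)*(o + 1/(2*o)))/4 = 2 + (4 + o)*(o + 1/(2*o))/4)
(-16*d(-2))*g = -16*(17/8 - 2 + (½)/(-2) + (¼)*(-2)²)*(-4/3) = -16*(17/8 - 2 + (½)*(-½) + (¼)*4)*(-4/3) = -16*(17/8 - 2 - ¼ + 1)*(-4/3) = -16*7/8*(-4/3) = -14*(-4/3) = 56/3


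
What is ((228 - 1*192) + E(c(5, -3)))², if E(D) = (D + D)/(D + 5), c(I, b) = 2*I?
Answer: 12544/9 ≈ 1393.8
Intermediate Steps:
E(D) = 2*D/(5 + D) (E(D) = (2*D)/(5 + D) = 2*D/(5 + D))
((228 - 1*192) + E(c(5, -3)))² = ((228 - 1*192) + 2*(2*5)/(5 + 2*5))² = ((228 - 192) + 2*10/(5 + 10))² = (36 + 2*10/15)² = (36 + 2*10*(1/15))² = (36 + 4/3)² = (112/3)² = 12544/9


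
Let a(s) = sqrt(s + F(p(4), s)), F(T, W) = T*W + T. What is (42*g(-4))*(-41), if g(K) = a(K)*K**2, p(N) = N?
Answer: -110208*I ≈ -1.1021e+5*I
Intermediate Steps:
F(T, W) = T + T*W
a(s) = sqrt(4 + 5*s) (a(s) = sqrt(s + 4*(1 + s)) = sqrt(s + (4 + 4*s)) = sqrt(4 + 5*s))
g(K) = K**2*sqrt(4 + 5*K) (g(K) = sqrt(4 + 5*K)*K**2 = K**2*sqrt(4 + 5*K))
(42*g(-4))*(-41) = (42*((-4)**2*sqrt(4 + 5*(-4))))*(-41) = (42*(16*sqrt(4 - 20)))*(-41) = (42*(16*sqrt(-16)))*(-41) = (42*(16*(4*I)))*(-41) = (42*(64*I))*(-41) = (2688*I)*(-41) = -110208*I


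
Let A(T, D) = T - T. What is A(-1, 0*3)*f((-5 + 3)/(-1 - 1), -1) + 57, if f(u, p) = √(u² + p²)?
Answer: 57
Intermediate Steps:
A(T, D) = 0
f(u, p) = √(p² + u²)
A(-1, 0*3)*f((-5 + 3)/(-1 - 1), -1) + 57 = 0*√((-1)² + ((-5 + 3)/(-1 - 1))²) + 57 = 0*√(1 + (-2/(-2))²) + 57 = 0*√(1 + (-2*(-½))²) + 57 = 0*√(1 + 1²) + 57 = 0*√(1 + 1) + 57 = 0*√2 + 57 = 0 + 57 = 57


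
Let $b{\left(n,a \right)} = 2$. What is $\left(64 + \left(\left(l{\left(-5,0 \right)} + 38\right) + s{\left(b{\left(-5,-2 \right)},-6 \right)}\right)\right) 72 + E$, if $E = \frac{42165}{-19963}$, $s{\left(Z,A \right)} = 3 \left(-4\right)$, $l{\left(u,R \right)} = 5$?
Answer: $\frac{136504755}{19963} \approx 6837.9$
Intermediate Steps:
$s{\left(Z,A \right)} = -12$
$E = - \frac{42165}{19963}$ ($E = 42165 \left(- \frac{1}{19963}\right) = - \frac{42165}{19963} \approx -2.1122$)
$\left(64 + \left(\left(l{\left(-5,0 \right)} + 38\right) + s{\left(b{\left(-5,-2 \right)},-6 \right)}\right)\right) 72 + E = \left(64 + \left(\left(5 + 38\right) - 12\right)\right) 72 - \frac{42165}{19963} = \left(64 + \left(43 - 12\right)\right) 72 - \frac{42165}{19963} = \left(64 + 31\right) 72 - \frac{42165}{19963} = 95 \cdot 72 - \frac{42165}{19963} = 6840 - \frac{42165}{19963} = \frac{136504755}{19963}$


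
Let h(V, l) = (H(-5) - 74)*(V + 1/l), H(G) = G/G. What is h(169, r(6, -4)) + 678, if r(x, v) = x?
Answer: -70027/6 ≈ -11671.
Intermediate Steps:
H(G) = 1
h(V, l) = -73*V - 73/l (h(V, l) = (1 - 74)*(V + 1/l) = -73*(V + 1/l) = -73*V - 73/l)
h(169, r(6, -4)) + 678 = (-73*169 - 73/6) + 678 = (-12337 - 73*⅙) + 678 = (-12337 - 73/6) + 678 = -74095/6 + 678 = -70027/6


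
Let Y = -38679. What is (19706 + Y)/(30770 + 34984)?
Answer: -18973/65754 ≈ -0.28855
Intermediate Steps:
(19706 + Y)/(30770 + 34984) = (19706 - 38679)/(30770 + 34984) = -18973/65754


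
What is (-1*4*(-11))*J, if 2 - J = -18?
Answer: 880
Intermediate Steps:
J = 20 (J = 2 - 1*(-18) = 2 + 18 = 20)
(-1*4*(-11))*J = (-1*4*(-11))*20 = -4*(-11)*20 = 44*20 = 880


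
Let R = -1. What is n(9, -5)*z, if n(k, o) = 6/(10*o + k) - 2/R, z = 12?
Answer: 912/41 ≈ 22.244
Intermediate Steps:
n(k, o) = 2 + 6/(k + 10*o) (n(k, o) = 6/(10*o + k) - 2/(-1) = 6/(k + 10*o) - 2*(-1) = 6/(k + 10*o) + 2 = 2 + 6/(k + 10*o))
n(9, -5)*z = (2*(3 + 9 + 10*(-5))/(9 + 10*(-5)))*12 = (2*(3 + 9 - 50)/(9 - 50))*12 = (2*(-38)/(-41))*12 = (2*(-1/41)*(-38))*12 = (76/41)*12 = 912/41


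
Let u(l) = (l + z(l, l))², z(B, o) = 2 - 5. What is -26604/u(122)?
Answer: -26604/14161 ≈ -1.8787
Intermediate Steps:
z(B, o) = -3
u(l) = (-3 + l)² (u(l) = (l - 3)² = (-3 + l)²)
-26604/u(122) = -26604/(-3 + 122)² = -26604/(119²) = -26604/14161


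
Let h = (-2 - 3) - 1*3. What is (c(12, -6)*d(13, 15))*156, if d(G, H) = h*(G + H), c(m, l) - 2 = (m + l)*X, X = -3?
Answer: 559104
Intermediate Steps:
c(m, l) = 2 - 3*l - 3*m (c(m, l) = 2 + (m + l)*(-3) = 2 + (l + m)*(-3) = 2 + (-3*l - 3*m) = 2 - 3*l - 3*m)
h = -8 (h = -5 - 3 = -8)
d(G, H) = -8*G - 8*H (d(G, H) = -8*(G + H) = -8*G - 8*H)
(c(12, -6)*d(13, 15))*156 = ((2 - 3*(-6) - 3*12)*(-8*13 - 8*15))*156 = ((2 + 18 - 36)*(-104 - 120))*156 = -16*(-224)*156 = 3584*156 = 559104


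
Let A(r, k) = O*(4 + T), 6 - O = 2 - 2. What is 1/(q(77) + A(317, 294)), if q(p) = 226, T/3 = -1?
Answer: 1/232 ≈ 0.0043103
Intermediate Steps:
T = -3 (T = 3*(-1) = -3)
O = 6 (O = 6 - (2 - 2) = 6 - 1*0 = 6 + 0 = 6)
A(r, k) = 6 (A(r, k) = 6*(4 - 3) = 6*1 = 6)
1/(q(77) + A(317, 294)) = 1/(226 + 6) = 1/232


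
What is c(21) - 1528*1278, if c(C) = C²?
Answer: -1952343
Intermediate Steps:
c(21) - 1528*1278 = 21² - 1528*1278 = 441 - 1952784 = -1952343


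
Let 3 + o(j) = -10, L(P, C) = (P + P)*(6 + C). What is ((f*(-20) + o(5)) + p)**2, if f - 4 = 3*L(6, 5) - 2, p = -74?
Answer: 64754209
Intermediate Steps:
L(P, C) = 2*P*(6 + C) (L(P, C) = (2*P)*(6 + C) = 2*P*(6 + C))
o(j) = -13 (o(j) = -3 - 10 = -13)
f = 398 (f = 4 + (3*(2*6*(6 + 5)) - 2) = 4 + (3*(2*6*11) - 2) = 4 + (3*132 - 2) = 4 + (396 - 2) = 4 + 394 = 398)
((f*(-20) + o(5)) + p)**2 = ((398*(-20) - 13) - 74)**2 = ((-7960 - 13) - 74)**2 = (-7973 - 74)**2 = (-8047)**2 = 64754209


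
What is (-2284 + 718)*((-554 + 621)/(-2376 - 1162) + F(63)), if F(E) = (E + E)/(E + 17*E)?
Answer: -8805/61 ≈ -144.34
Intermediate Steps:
F(E) = ⅑ (F(E) = (2*E)/((18*E)) = (2*E)*(1/(18*E)) = ⅑)
(-2284 + 718)*((-554 + 621)/(-2376 - 1162) + F(63)) = (-2284 + 718)*((-554 + 621)/(-2376 - 1162) + ⅑) = -1566*(67/(-3538) + ⅑) = -1566*(67*(-1/3538) + ⅑) = -1566*(-67/3538 + ⅑) = -1566*2935/31842 = -8805/61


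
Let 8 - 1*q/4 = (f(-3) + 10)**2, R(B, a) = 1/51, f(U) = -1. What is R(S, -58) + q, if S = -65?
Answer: -14891/51 ≈ -291.98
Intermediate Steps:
R(B, a) = 1/51
q = -292 (q = 32 - 4*(-1 + 10)**2 = 32 - 4*9**2 = 32 - 4*81 = 32 - 324 = -292)
R(S, -58) + q = 1/51 - 292 = -14891/51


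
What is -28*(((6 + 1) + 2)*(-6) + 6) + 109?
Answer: 1453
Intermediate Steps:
-28*(((6 + 1) + 2)*(-6) + 6) + 109 = -28*((7 + 2)*(-6) + 6) + 109 = -28*(9*(-6) + 6) + 109 = -28*(-54 + 6) + 109 = -28*(-48) + 109 = 1344 + 109 = 1453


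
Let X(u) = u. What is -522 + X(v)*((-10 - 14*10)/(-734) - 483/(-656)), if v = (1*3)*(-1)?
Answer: -126351927/240752 ≈ -524.82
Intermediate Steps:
v = -3 (v = 3*(-1) = -3)
-522 + X(v)*((-10 - 14*10)/(-734) - 483/(-656)) = -522 - 3*((-10 - 14*10)/(-734) - 483/(-656)) = -522 - 3*((-10 - 140)*(-1/734) - 483*(-1/656)) = -522 - 3*(-150*(-1/734) + 483/656) = -522 - 3*(75/367 + 483/656) = -522 - 3*226461/240752 = -522 - 679383/240752 = -126351927/240752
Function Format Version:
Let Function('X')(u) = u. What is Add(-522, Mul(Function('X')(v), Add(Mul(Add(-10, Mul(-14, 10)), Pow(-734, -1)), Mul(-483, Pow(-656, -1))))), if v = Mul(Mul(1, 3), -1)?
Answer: Rational(-126351927, 240752) ≈ -524.82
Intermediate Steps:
v = -3 (v = Mul(3, -1) = -3)
Add(-522, Mul(Function('X')(v), Add(Mul(Add(-10, Mul(-14, 10)), Pow(-734, -1)), Mul(-483, Pow(-656, -1))))) = Add(-522, Mul(-3, Add(Mul(Add(-10, Mul(-14, 10)), Pow(-734, -1)), Mul(-483, Pow(-656, -1))))) = Add(-522, Mul(-3, Add(Mul(Add(-10, -140), Rational(-1, 734)), Mul(-483, Rational(-1, 656))))) = Add(-522, Mul(-3, Add(Mul(-150, Rational(-1, 734)), Rational(483, 656)))) = Add(-522, Mul(-3, Add(Rational(75, 367), Rational(483, 656)))) = Add(-522, Mul(-3, Rational(226461, 240752))) = Add(-522, Rational(-679383, 240752)) = Rational(-126351927, 240752)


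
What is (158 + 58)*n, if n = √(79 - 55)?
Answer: 432*√6 ≈ 1058.2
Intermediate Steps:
n = 2*√6 (n = √24 = 2*√6 ≈ 4.8990)
(158 + 58)*n = (158 + 58)*(2*√6) = 216*(2*√6) = 432*√6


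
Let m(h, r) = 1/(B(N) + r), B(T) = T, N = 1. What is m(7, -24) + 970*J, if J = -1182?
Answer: -26370421/23 ≈ -1.1465e+6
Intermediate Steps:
m(h, r) = 1/(1 + r)
m(7, -24) + 970*J = 1/(1 - 24) + 970*(-1182) = 1/(-23) - 1146540 = -1/23 - 1146540 = -26370421/23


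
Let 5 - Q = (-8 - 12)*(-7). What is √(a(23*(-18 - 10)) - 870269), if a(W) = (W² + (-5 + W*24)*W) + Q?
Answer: 4*√593826 ≈ 3082.4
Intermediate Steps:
Q = -135 (Q = 5 - (-8 - 12)*(-7) = 5 - (-20)*(-7) = 5 - 1*140 = 5 - 140 = -135)
a(W) = -135 + W² + W*(-5 + 24*W) (a(W) = (W² + (-5 + W*24)*W) - 135 = (W² + (-5 + 24*W)*W) - 135 = (W² + W*(-5 + 24*W)) - 135 = -135 + W² + W*(-5 + 24*W))
√(a(23*(-18 - 10)) - 870269) = √((-135 - 115*(-18 - 10) + 25*(23*(-18 - 10))²) - 870269) = √((-135 - 115*(-28) + 25*(23*(-28))²) - 870269) = √((-135 - 5*(-644) + 25*(-644)²) - 870269) = √((-135 + 3220 + 25*414736) - 870269) = √((-135 + 3220 + 10368400) - 870269) = √(10371485 - 870269) = √9501216 = 4*√593826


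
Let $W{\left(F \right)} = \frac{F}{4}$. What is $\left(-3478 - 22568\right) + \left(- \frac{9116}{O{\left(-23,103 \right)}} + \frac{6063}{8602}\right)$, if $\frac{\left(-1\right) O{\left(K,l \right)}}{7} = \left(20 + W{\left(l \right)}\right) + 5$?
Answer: $- \frac{318049491481}{12223442} \approx -26020.0$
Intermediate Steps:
$W{\left(F \right)} = \frac{F}{4}$ ($W{\left(F \right)} = F \frac{1}{4} = \frac{F}{4}$)
$O{\left(K,l \right)} = -175 - \frac{7 l}{4}$ ($O{\left(K,l \right)} = - 7 \left(\left(20 + \frac{l}{4}\right) + 5\right) = - 7 \left(25 + \frac{l}{4}\right) = -175 - \frac{7 l}{4}$)
$\left(-3478 - 22568\right) + \left(- \frac{9116}{O{\left(-23,103 \right)}} + \frac{6063}{8602}\right) = \left(-3478 - 22568\right) - \left(- \frac{6063}{8602} + \frac{9116}{-175 - \frac{721}{4}}\right) = -26046 - \left(- \frac{6063}{8602} + \frac{9116}{-175 - \frac{721}{4}}\right) = -26046 - \left(- \frac{6063}{8602} + \frac{9116}{- \frac{1421}{4}}\right) = -26046 + \left(\left(-9116\right) \left(- \frac{4}{1421}\right) + \frac{6063}{8602}\right) = -26046 + \left(\frac{36464}{1421} + \frac{6063}{8602}\right) = -26046 + \frac{322278851}{12223442} = - \frac{318049491481}{12223442}$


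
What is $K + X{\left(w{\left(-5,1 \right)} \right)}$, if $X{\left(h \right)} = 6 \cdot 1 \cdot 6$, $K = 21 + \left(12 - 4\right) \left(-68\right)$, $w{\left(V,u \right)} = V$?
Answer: $-487$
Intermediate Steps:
$K = -523$ ($K = 21 + 8 \left(-68\right) = 21 - 544 = -523$)
$X{\left(h \right)} = 36$ ($X{\left(h \right)} = 6 \cdot 6 = 36$)
$K + X{\left(w{\left(-5,1 \right)} \right)} = -523 + 36 = -487$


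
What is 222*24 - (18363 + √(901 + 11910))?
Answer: -13035 - √12811 ≈ -13148.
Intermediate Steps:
222*24 - (18363 + √(901 + 11910)) = 5328 - (18363 + √12811) = 5328 + (-18363 - √12811) = -13035 - √12811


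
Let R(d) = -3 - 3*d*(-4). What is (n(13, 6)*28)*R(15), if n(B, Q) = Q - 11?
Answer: -24780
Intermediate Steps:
R(d) = -3 + 12*d
n(B, Q) = -11 + Q
(n(13, 6)*28)*R(15) = ((-11 + 6)*28)*(-3 + 12*15) = (-5*28)*(-3 + 180) = -140*177 = -24780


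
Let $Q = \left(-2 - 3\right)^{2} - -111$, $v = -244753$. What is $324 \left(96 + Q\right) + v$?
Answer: $-169585$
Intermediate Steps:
$Q = 136$ ($Q = \left(-5\right)^{2} + 111 = 25 + 111 = 136$)
$324 \left(96 + Q\right) + v = 324 \left(96 + 136\right) - 244753 = 324 \cdot 232 - 244753 = 75168 - 244753 = -169585$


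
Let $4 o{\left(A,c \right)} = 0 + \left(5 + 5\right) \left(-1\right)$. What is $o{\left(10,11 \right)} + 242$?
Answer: $\frac{479}{2} \approx 239.5$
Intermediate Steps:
$o{\left(A,c \right)} = - \frac{5}{2}$ ($o{\left(A,c \right)} = \frac{0 + \left(5 + 5\right) \left(-1\right)}{4} = \frac{0 + 10 \left(-1\right)}{4} = \frac{0 - 10}{4} = \frac{1}{4} \left(-10\right) = - \frac{5}{2}$)
$o{\left(10,11 \right)} + 242 = - \frac{5}{2} + 242 = \frac{479}{2}$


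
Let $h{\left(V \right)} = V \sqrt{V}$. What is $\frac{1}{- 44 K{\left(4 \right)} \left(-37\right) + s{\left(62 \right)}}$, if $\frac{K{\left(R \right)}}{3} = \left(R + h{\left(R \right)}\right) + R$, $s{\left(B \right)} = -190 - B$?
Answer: $\frac{1}{77892} \approx 1.2838 \cdot 10^{-5}$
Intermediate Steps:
$h{\left(V \right)} = V^{\frac{3}{2}}$
$K{\left(R \right)} = 3 R^{\frac{3}{2}} + 6 R$ ($K{\left(R \right)} = 3 \left(\left(R + R^{\frac{3}{2}}\right) + R\right) = 3 \left(R^{\frac{3}{2}} + 2 R\right) = 3 R^{\frac{3}{2}} + 6 R$)
$\frac{1}{- 44 K{\left(4 \right)} \left(-37\right) + s{\left(62 \right)}} = \frac{1}{- 44 \left(3 \cdot 4^{\frac{3}{2}} + 6 \cdot 4\right) \left(-37\right) - 252} = \frac{1}{- 44 \left(3 \cdot 8 + 24\right) \left(-37\right) - 252} = \frac{1}{- 44 \left(24 + 24\right) \left(-37\right) - 252} = \frac{1}{\left(-44\right) 48 \left(-37\right) - 252} = \frac{1}{\left(-2112\right) \left(-37\right) - 252} = \frac{1}{78144 - 252} = \frac{1}{77892}$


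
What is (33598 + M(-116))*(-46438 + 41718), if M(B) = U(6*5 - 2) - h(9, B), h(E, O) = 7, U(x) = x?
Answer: -158681680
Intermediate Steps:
M(B) = 21 (M(B) = (6*5 - 2) - 1*7 = (30 - 2) - 7 = 28 - 7 = 21)
(33598 + M(-116))*(-46438 + 41718) = (33598 + 21)*(-46438 + 41718) = 33619*(-4720) = -158681680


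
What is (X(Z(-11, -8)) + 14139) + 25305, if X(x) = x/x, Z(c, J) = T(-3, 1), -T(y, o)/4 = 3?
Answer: 39445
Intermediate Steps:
T(y, o) = -12 (T(y, o) = -4*3 = -12)
Z(c, J) = -12
X(x) = 1
(X(Z(-11, -8)) + 14139) + 25305 = (1 + 14139) + 25305 = 14140 + 25305 = 39445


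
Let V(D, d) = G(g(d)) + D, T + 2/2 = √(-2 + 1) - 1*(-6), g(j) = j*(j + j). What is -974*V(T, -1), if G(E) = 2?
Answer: -6818 - 974*I ≈ -6818.0 - 974.0*I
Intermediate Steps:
g(j) = 2*j² (g(j) = j*(2*j) = 2*j²)
T = 5 + I (T = -1 + (√(-2 + 1) - 1*(-6)) = -1 + (√(-1) + 6) = -1 + (I + 6) = -1 + (6 + I) = 5 + I ≈ 5.0 + 1.0*I)
V(D, d) = 2 + D
-974*V(T, -1) = -974*(2 + (5 + I)) = -974*(7 + I) = -6818 - 974*I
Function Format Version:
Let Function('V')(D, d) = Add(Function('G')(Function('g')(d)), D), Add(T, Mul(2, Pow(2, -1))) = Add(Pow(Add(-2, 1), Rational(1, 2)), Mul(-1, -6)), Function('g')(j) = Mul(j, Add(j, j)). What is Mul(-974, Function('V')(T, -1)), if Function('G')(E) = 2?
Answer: Add(-6818, Mul(-974, I)) ≈ Add(-6818.0, Mul(-974.00, I))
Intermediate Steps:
Function('g')(j) = Mul(2, Pow(j, 2)) (Function('g')(j) = Mul(j, Mul(2, j)) = Mul(2, Pow(j, 2)))
T = Add(5, I) (T = Add(-1, Add(Pow(Add(-2, 1), Rational(1, 2)), Mul(-1, -6))) = Add(-1, Add(Pow(-1, Rational(1, 2)), 6)) = Add(-1, Add(I, 6)) = Add(-1, Add(6, I)) = Add(5, I) ≈ Add(5.0000, Mul(1.0000, I)))
Function('V')(D, d) = Add(2, D)
Mul(-974, Function('V')(T, -1)) = Mul(-974, Add(2, Add(5, I))) = Mul(-974, Add(7, I)) = Add(-6818, Mul(-974, I))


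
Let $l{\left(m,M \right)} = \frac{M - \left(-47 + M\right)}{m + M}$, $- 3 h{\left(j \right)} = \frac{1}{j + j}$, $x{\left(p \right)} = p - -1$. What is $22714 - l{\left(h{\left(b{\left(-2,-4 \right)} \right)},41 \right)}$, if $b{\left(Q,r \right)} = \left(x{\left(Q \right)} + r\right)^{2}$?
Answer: $\frac{139661336}{6149} \approx 22713.0$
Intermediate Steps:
$x{\left(p \right)} = 1 + p$ ($x{\left(p \right)} = p + 1 = 1 + p$)
$b{\left(Q,r \right)} = \left(1 + Q + r\right)^{2}$ ($b{\left(Q,r \right)} = \left(\left(1 + Q\right) + r\right)^{2} = \left(1 + Q + r\right)^{2}$)
$h{\left(j \right)} = - \frac{1}{6 j}$ ($h{\left(j \right)} = - \frac{1}{3 \left(j + j\right)} = - \frac{1}{3 \cdot 2 j} = - \frac{\frac{1}{2} \frac{1}{j}}{3} = - \frac{1}{6 j}$)
$l{\left(m,M \right)} = \frac{47}{M + m}$
$22714 - l{\left(h{\left(b{\left(-2,-4 \right)} \right)},41 \right)} = 22714 - \frac{47}{41 - \frac{1}{6 \left(1 - 2 - 4\right)^{2}}} = 22714 - \frac{47}{41 - \frac{1}{6 \left(-5\right)^{2}}} = 22714 - \frac{47}{41 - \frac{1}{6 \cdot 25}} = 22714 - \frac{47}{41 - \frac{1}{150}} = 22714 - \frac{47}{\frac{6149}{150}} = 22714 - 47 \cdot \frac{150}{6149} = 22714 - \frac{7050}{6149} = \frac{139661336}{6149}$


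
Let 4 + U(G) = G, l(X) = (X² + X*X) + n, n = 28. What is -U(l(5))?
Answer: -74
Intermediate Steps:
l(X) = 28 + 2*X² (l(X) = (X² + X*X) + 28 = (X² + X²) + 28 = 2*X² + 28 = 28 + 2*X²)
U(G) = -4 + G
-U(l(5)) = -(-4 + (28 + 2*5²)) = -(-4 + (28 + 2*25)) = -(-4 + (28 + 50)) = -(-4 + 78) = -1*74 = -74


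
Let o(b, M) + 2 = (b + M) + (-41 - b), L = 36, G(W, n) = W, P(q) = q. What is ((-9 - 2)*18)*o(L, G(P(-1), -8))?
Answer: 8712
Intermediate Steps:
o(b, M) = -43 + M (o(b, M) = -2 + ((b + M) + (-41 - b)) = -2 + ((M + b) + (-41 - b)) = -2 + (-41 + M) = -43 + M)
((-9 - 2)*18)*o(L, G(P(-1), -8)) = ((-9 - 2)*18)*(-43 - 1) = -11*18*(-44) = -198*(-44) = 8712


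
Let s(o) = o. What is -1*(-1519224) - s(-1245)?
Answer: 1520469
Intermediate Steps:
-1*(-1519224) - s(-1245) = -1*(-1519224) - 1*(-1245) = 1519224 + 1245 = 1520469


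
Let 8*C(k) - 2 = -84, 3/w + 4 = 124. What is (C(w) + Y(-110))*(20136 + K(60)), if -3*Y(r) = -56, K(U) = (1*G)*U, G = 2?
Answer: 170488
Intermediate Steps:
w = 1/40 (w = 3/(-4 + 124) = 3/120 = 3*(1/120) = 1/40 ≈ 0.025000)
C(k) = -41/4 (C(k) = 1/4 + (1/8)*(-84) = 1/4 - 21/2 = -41/4)
K(U) = 2*U (K(U) = (1*2)*U = 2*U)
Y(r) = 56/3 (Y(r) = -1/3*(-56) = 56/3)
(C(w) + Y(-110))*(20136 + K(60)) = (-41/4 + 56/3)*(20136 + 2*60) = 101*(20136 + 120)/12 = (101/12)*20256 = 170488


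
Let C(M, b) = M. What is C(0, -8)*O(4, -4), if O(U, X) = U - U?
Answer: 0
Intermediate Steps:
O(U, X) = 0
C(0, -8)*O(4, -4) = 0*0 = 0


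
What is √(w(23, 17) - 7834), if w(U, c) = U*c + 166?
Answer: I*√7277 ≈ 85.305*I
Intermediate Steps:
w(U, c) = 166 + U*c
√(w(23, 17) - 7834) = √((166 + 23*17) - 7834) = √((166 + 391) - 7834) = √(557 - 7834) = √(-7277) = I*√7277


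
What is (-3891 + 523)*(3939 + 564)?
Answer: -15166104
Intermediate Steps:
(-3891 + 523)*(3939 + 564) = -3368*4503 = -15166104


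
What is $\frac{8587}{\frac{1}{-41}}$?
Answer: $-352067$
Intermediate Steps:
$\frac{8587}{\frac{1}{-41}} = \frac{8587}{- \frac{1}{41}} = 8587 \left(-41\right) = -352067$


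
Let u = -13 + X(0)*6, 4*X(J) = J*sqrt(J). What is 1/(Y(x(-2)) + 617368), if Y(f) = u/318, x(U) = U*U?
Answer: 318/196323011 ≈ 1.6198e-6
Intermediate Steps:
X(J) = J**(3/2)/4 (X(J) = (J*sqrt(J))/4 = J**(3/2)/4)
x(U) = U**2
u = -13 (u = -13 + (0**(3/2)/4)*6 = -13 + ((1/4)*0)*6 = -13 + 0*6 = -13 + 0 = -13)
Y(f) = -13/318
1/(Y(x(-2)) + 617368) = 1/(-13/318 + 617368) = 1/(196323011/318) = 318/196323011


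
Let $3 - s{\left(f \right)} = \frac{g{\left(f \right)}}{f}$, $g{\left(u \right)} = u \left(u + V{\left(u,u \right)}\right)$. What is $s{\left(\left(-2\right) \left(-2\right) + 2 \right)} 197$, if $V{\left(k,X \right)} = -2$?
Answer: $-197$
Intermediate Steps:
$g{\left(u \right)} = u \left(-2 + u\right)$ ($g{\left(u \right)} = u \left(u - 2\right) = u \left(-2 + u\right)$)
$s{\left(f \right)} = 5 - f$ ($s{\left(f \right)} = 3 - \frac{f \left(-2 + f\right)}{f} = 3 - \left(-2 + f\right) = 5 - f$)
$s{\left(\left(-2\right) \left(-2\right) + 2 \right)} 197 = \left(5 - \left(\left(-2\right) \left(-2\right) + 2\right)\right) 197 = \left(5 - \left(4 + 2\right)\right) 197 = \left(5 - 6\right) 197 = \left(-1\right) 197 = -197$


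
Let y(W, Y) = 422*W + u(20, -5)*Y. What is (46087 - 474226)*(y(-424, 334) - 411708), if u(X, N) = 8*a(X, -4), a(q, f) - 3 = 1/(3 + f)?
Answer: 250586331588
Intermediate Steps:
a(q, f) = 3 + 1/(3 + f)
u(X, N) = 16 (u(X, N) = 8*((10 + 3*(-4))/(3 - 4)) = 8*((10 - 12)/(-1)) = 8*(-1*(-2)) = 8*2 = 16)
y(W, Y) = 16*Y + 422*W (y(W, Y) = 422*W + 16*Y = 16*Y + 422*W)
(46087 - 474226)*(y(-424, 334) - 411708) = (46087 - 474226)*((16*334 + 422*(-424)) - 411708) = -428139*((5344 - 178928) - 411708) = -428139*(-173584 - 411708) = -428139*(-585292) = 250586331588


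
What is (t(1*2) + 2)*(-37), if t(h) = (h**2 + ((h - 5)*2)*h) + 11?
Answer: -185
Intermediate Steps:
t(h) = 11 + h**2 + h*(-10 + 2*h) (t(h) = (h**2 + ((-5 + h)*2)*h) + 11 = (h**2 + (-10 + 2*h)*h) + 11 = (h**2 + h*(-10 + 2*h)) + 11 = 11 + h**2 + h*(-10 + 2*h))
(t(1*2) + 2)*(-37) = ((11 - 10*2 + 3*(1*2)**2) + 2)*(-37) = ((11 - 10*2 + 3*2**2) + 2)*(-37) = ((11 - 20 + 3*4) + 2)*(-37) = ((11 - 20 + 12) + 2)*(-37) = (3 + 2)*(-37) = 5*(-37) = -185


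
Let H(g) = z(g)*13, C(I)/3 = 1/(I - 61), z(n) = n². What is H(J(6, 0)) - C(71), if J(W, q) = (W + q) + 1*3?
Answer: 10527/10 ≈ 1052.7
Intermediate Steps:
J(W, q) = 3 + W + q (J(W, q) = (W + q) + 3 = 3 + W + q)
C(I) = 3/(-61 + I) (C(I) = 3/(I - 61) = 3/(-61 + I))
H(g) = 13*g² (H(g) = g²*13 = 13*g²)
H(J(6, 0)) - C(71) = 13*(3 + 6 + 0)² - 3/(-61 + 71) = 13*9² - 3/10 = 13*81 - 3/10 = 1053 - 1*3/10 = 1053 - 3/10 = 10527/10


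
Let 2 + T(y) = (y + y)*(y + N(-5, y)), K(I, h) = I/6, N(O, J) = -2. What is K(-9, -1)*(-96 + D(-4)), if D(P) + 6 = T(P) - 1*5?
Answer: 183/2 ≈ 91.500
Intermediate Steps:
K(I, h) = I/6 (K(I, h) = I*(⅙) = I/6)
T(y) = -2 + 2*y*(-2 + y) (T(y) = -2 + (y + y)*(y - 2) = -2 + (2*y)*(-2 + y) = -2 + 2*y*(-2 + y))
D(P) = -13 - 4*P + 2*P² (D(P) = -6 + ((-2 - 4*P + 2*P²) - 1*5) = -6 + ((-2 - 4*P + 2*P²) - 5) = -6 + (-7 - 4*P + 2*P²) = -13 - 4*P + 2*P²)
K(-9, -1)*(-96 + D(-4)) = ((⅙)*(-9))*(-96 + (-13 - 4*(-4) + 2*(-4)²)) = -3*(-96 + (-13 + 16 + 2*16))/2 = -3*(-96 + (-13 + 16 + 32))/2 = -3*(-96 + 35)/2 = -3/2*(-61) = 183/2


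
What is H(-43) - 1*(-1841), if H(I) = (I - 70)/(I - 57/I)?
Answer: 3303931/1792 ≈ 1843.7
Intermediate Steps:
H(I) = (-70 + I)/(I - 57/I)
H(-43) - 1*(-1841) = -43*(-70 - 43)/(-57 + (-43)²) - 1*(-1841) = -43*(-113)/(-57 + 1849) + 1841 = -43*(-113)/1792 + 1841 = -43*1/1792*(-113) + 1841 = 4859/1792 + 1841 = 3303931/1792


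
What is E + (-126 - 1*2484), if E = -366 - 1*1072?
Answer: -4048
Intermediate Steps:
E = -1438 (E = -366 - 1072 = -1438)
E + (-126 - 1*2484) = -1438 + (-126 - 1*2484) = -1438 + (-126 - 2484) = -1438 - 2610 = -4048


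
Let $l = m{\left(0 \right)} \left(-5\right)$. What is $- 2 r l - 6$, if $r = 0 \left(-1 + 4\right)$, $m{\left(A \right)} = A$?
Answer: $-6$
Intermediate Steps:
$l = 0$ ($l = 0 \left(-5\right) = 0$)
$r = 0$ ($r = 0 \cdot 3 = 0$)
$- 2 r l - 6 = \left(-2\right) 0 \cdot 0 - 6 = 0 \cdot 0 + \left(-6 + 0\right) = 0 - 6 = -6$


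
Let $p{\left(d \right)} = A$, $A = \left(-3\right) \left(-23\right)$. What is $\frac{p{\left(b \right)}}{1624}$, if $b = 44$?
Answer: $\frac{69}{1624} \approx 0.042488$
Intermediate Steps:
$A = 69$
$p{\left(d \right)} = 69$
$\frac{p{\left(b \right)}}{1624} = \frac{69}{1624}$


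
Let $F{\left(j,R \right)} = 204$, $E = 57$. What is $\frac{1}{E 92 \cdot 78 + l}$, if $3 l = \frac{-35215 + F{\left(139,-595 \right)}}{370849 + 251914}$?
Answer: $\frac{1868289}{764189951237} \approx 2.4448 \cdot 10^{-6}$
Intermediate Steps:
$l = - \frac{35011}{1868289}$ ($l = \frac{\left(-35215 + 204\right) \frac{1}{370849 + 251914}}{3} = \frac{\left(-35011\right) \frac{1}{622763}}{3} = \frac{1}{3} \left(- \frac{35011}{622763}\right) = - \frac{35011}{1868289} \approx -0.01874$)
$\frac{1}{E 92 \cdot 78 + l} = \frac{1}{57 \cdot 92 \cdot 78 - \frac{35011}{1868289}} = \frac{1}{5244 \cdot 78 - \frac{35011}{1868289}} = \frac{1}{409032 - \frac{35011}{1868289}} = \frac{1}{\frac{764189951237}{1868289}} = \frac{1868289}{764189951237}$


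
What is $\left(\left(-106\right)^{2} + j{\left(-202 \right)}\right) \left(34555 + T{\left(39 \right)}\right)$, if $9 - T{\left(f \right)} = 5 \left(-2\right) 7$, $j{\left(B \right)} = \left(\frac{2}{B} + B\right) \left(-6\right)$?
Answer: $\frac{43543735036}{101} \approx 4.3113 \cdot 10^{8}$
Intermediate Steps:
$j{\left(B \right)} = - \frac{12}{B} - 6 B$ ($j{\left(B \right)} = \left(B + \frac{2}{B}\right) \left(-6\right) = - \frac{12}{B} - 6 B$)
$T{\left(f \right)} = 79$ ($T{\left(f \right)} = 9 - 5 \left(-2\right) 7 = 9 - \left(-10\right) 7 = 9 - -70 = 9 + 70 = 79$)
$\left(\left(-106\right)^{2} + j{\left(-202 \right)}\right) \left(34555 + T{\left(39 \right)}\right) = \left(\left(-106\right)^{2} - \left(-1212 + \frac{12}{-202}\right)\right) \left(34555 + 79\right) = \left(11236 + \left(\left(-12\right) \left(- \frac{1}{202}\right) + 1212\right)\right) 34634 = \left(11236 + \left(\frac{6}{101} + 1212\right)\right) 34634 = \left(11236 + \frac{122418}{101}\right) 34634 = \frac{1257254}{101} \cdot 34634 = \frac{43543735036}{101}$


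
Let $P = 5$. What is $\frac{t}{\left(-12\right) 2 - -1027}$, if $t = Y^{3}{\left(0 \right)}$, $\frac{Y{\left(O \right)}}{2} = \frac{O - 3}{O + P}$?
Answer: $- \frac{216}{125375} \approx -0.0017228$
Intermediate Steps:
$Y{\left(O \right)} = \frac{2 \left(-3 + O\right)}{5 + O}$ ($Y{\left(O \right)} = 2 \frac{O - 3}{O + 5} = 2 \frac{-3 + O}{5 + O} = \frac{2 \left(-3 + O\right)}{5 + O}$)
$t = - \frac{216}{125}$ ($t = \left(\frac{2 \left(-3 + 0\right)}{5 + 0}\right)^{3} = \left(2 \cdot \frac{1}{5} \left(-3\right)\right)^{3} = \left(- \frac{6}{5}\right)^{3} = - \frac{216}{125} \approx -1.728$)
$\frac{t}{\left(-12\right) 2 - -1027} = - \frac{216}{125 \left(\left(-12\right) 2 - -1027\right)} = - \frac{216}{125 \left(-24 + 1027\right)} = - \frac{216}{125 \cdot 1003} = \left(- \frac{216}{125}\right) \frac{1}{1003} = - \frac{216}{125375}$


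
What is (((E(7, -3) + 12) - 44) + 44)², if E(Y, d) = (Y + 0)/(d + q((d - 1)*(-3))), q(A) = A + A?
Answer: 1369/9 ≈ 152.11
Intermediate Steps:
q(A) = 2*A
E(Y, d) = Y/(6 - 5*d) (E(Y, d) = (Y + 0)/(d + 2*((d - 1)*(-3))) = Y/(d + 2*((-1 + d)*(-3))) = Y/(d + 2*(3 - 3*d)) = Y/(d + (6 - 6*d)) = Y/(6 - 5*d))
(((E(7, -3) + 12) - 44) + 44)² = (((7/(6 - 5*(-3)) + 12) - 44) + 44)² = (((7/(6 + 15) + 12) - 44) + 44)² = (((7/21 + 12) - 44) + 44)² = (((7*(1/21) + 12) - 44) + 44)² = (((⅓ + 12) - 44) + 44)² = ((37/3 - 44) + 44)² = (-95/3 + 44)² = (37/3)² = 1369/9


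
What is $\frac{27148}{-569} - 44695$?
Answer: $- \frac{25458603}{569} \approx -44743.0$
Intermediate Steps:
$\frac{27148}{-569} - 44695 = 27148 \left(- \frac{1}{569}\right) - 44695 = - \frac{27148}{569} - 44695 = - \frac{25458603}{569}$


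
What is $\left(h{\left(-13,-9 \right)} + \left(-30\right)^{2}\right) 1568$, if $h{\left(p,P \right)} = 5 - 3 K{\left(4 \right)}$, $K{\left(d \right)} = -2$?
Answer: $1428448$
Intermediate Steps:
$h{\left(p,P \right)} = 11$ ($h{\left(p,P \right)} = 5 - -6 = 5 + 6 = 11$)
$\left(h{\left(-13,-9 \right)} + \left(-30\right)^{2}\right) 1568 = \left(11 + \left(-30\right)^{2}\right) 1568 = \left(11 + 900\right) 1568 = 911 \cdot 1568 = 1428448$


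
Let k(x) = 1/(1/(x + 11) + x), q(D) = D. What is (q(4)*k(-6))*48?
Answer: -960/29 ≈ -33.103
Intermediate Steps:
k(x) = 1/(x + 1/(11 + x)) (k(x) = 1/(1/(11 + x) + x) = 1/(x + 1/(11 + x)))
(q(4)*k(-6))*48 = (4*((11 - 6)/(1 + (-6)² + 11*(-6))))*48 = (4*(5/(1 + 36 - 66)))*48 = (4*(5/(-29)))*48 = (4*(-1/29*5))*48 = (4*(-5/29))*48 = -20/29*48 = -960/29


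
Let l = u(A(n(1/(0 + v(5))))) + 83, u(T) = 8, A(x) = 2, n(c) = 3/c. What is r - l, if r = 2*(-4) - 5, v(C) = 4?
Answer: -104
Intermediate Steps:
r = -13 (r = -8 - 5 = -13)
l = 91 (l = 8 + 83 = 91)
r - l = -13 - 1*91 = -13 - 91 = -104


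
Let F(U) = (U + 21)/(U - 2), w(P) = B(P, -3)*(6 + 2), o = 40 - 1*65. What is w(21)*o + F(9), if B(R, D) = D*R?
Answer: 88230/7 ≈ 12604.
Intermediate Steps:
o = -25 (o = 40 - 65 = -25)
w(P) = -24*P (w(P) = (-3*P)*(6 + 2) = -3*P*8 = -24*P)
F(U) = (21 + U)/(-2 + U)
w(21)*o + F(9) = -24*21*(-25) + (21 + 9)/(-2 + 9) = -504*(-25) + 30/7 = 12600 + (⅐)*30 = 12600 + 30/7 = 88230/7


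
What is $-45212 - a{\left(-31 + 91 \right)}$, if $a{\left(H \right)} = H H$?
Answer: $-48812$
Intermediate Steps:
$a{\left(H \right)} = H^{2}$
$-45212 - a{\left(-31 + 91 \right)} = -45212 - \left(-31 + 91\right)^{2} = -45212 - 60^{2} = -45212 - 3600 = -48812$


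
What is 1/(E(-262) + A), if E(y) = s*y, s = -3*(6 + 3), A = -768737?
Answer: -1/761663 ≈ -1.3129e-6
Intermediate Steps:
s = -27 (s = -3*9 = -27)
E(y) = -27*y
1/(E(-262) + A) = 1/(-27*(-262) - 768737) = 1/(7074 - 768737) = 1/(-761663) = -1/761663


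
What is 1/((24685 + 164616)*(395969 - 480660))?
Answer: -1/16032090991 ≈ -6.2375e-11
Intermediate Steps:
1/((24685 + 164616)*(395969 - 480660)) = 1/(189301*(-84691)) = 1/(-16032090991) = -1/16032090991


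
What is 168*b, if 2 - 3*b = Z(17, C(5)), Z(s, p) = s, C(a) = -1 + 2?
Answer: -840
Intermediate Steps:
C(a) = 1
b = -5 (b = 2/3 - 1/3*17 = 2/3 - 17/3 = -5)
168*b = 168*(-5) = -840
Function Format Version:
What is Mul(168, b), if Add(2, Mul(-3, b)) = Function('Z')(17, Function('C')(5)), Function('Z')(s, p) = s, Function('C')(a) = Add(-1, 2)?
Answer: -840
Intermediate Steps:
Function('C')(a) = 1
b = -5 (b = Add(Rational(2, 3), Mul(Rational(-1, 3), 17)) = Add(Rational(2, 3), Rational(-17, 3)) = -5)
Mul(168, b) = Mul(168, -5) = -840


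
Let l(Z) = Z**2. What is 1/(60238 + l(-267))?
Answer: 1/131527 ≈ 7.6030e-6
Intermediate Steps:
1/(60238 + l(-267)) = 1/(60238 + (-267)**2) = 1/(60238 + 71289) = 1/131527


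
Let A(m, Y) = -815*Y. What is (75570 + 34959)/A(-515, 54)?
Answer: -12281/4890 ≈ -2.5115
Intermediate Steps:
(75570 + 34959)/A(-515, 54) = (75570 + 34959)/((-815*54)) = 110529/(-44010) = 110529*(-1/44010) = -12281/4890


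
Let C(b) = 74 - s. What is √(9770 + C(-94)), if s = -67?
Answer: √9911 ≈ 99.554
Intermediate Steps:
C(b) = 141 (C(b) = 74 - 1*(-67) = 74 + 67 = 141)
√(9770 + C(-94)) = √(9770 + 141) = √9911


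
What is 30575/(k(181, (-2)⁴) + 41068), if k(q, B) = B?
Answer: 30575/41084 ≈ 0.74421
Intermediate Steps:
30575/(k(181, (-2)⁴) + 41068) = 30575/((-2)⁴ + 41068) = 30575/(16 + 41068) = 30575/41084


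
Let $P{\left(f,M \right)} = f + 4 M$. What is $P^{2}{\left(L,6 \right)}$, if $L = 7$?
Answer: $961$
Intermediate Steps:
$P^{2}{\left(L,6 \right)} = \left(7 + 4 \cdot 6\right)^{2} = \left(7 + 24\right)^{2} = 31^{2} = 961$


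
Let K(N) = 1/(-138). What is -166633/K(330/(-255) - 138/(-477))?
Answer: 22995354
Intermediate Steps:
K(N) = -1/138
-166633/K(330/(-255) - 138/(-477)) = -166633/(-1/138) = -166633*(-138) = 22995354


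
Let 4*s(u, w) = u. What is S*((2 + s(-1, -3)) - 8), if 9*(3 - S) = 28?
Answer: 25/36 ≈ 0.69444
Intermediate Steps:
S = -⅑ (S = 3 - ⅑*28 = 3 - 28/9 = -⅑ ≈ -0.11111)
s(u, w) = u/4
S*((2 + s(-1, -3)) - 8) = -((2 + (¼)*(-1)) - 8)/9 = -((2 - ¼) - 8)/9 = -(7/4 - 8)/9 = -⅑*(-25/4) = 25/36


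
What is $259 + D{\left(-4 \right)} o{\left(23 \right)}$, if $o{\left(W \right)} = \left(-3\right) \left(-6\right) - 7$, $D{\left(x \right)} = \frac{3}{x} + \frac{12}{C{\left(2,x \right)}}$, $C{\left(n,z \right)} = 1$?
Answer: $\frac{1531}{4} \approx 382.75$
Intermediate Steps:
$D{\left(x \right)} = 12 + \frac{3}{x}$ ($D{\left(x \right)} = \frac{3}{x} + \frac{12}{1} = \frac{3}{x} + 12 \cdot 1 = \frac{3}{x} + 12 = 12 + \frac{3}{x}$)
$o{\left(W \right)} = 11$ ($o{\left(W \right)} = 18 - 7 = 11$)
$259 + D{\left(-4 \right)} o{\left(23 \right)} = 259 + \left(12 + \frac{3}{-4}\right) 11 = 259 + \left(12 + 3 \left(- \frac{1}{4}\right)\right) 11 = 259 + \left(12 - \frac{3}{4}\right) 11 = 259 + \frac{45}{4} \cdot 11 = 259 + \frac{495}{4} = \frac{1531}{4}$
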